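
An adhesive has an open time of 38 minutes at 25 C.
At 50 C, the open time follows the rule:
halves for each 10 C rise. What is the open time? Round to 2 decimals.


Factor = 2^((50-25)/10) = 5.6569
Open time = 38 / 5.6569 = 6.72 min

6.72


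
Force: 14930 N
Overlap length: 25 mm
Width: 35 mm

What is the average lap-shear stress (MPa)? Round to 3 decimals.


Average shear stress = F / (overlap * width)
= 14930 / (25 * 35)
= 17.063 MPa

17.063


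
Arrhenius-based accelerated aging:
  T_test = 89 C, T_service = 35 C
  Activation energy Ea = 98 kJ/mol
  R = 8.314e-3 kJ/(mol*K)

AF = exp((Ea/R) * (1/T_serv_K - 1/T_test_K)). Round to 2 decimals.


T_test_K = 362.15, T_serv_K = 308.15
AF = exp((98/8.314e-3) * (1/308.15 - 1/362.15))
= 299.99

299.99


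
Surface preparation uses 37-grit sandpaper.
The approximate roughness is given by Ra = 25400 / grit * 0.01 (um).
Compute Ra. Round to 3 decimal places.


Ra = 25400 / 37 * 0.01
= 254 / 37
= 6.865 um

6.865


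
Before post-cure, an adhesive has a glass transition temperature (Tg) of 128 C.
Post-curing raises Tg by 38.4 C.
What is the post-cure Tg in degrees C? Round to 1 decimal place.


Tg_post = Tg_base + delta_Tg
= 128 + 38.4
= 166.4 C

166.4


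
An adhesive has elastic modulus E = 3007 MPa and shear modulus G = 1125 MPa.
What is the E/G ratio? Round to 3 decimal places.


E/G = 3007 / 1125 = 2.673

2.673


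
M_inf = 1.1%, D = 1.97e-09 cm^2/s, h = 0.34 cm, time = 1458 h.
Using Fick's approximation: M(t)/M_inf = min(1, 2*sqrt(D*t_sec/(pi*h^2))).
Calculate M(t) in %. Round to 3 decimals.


t = 5248800 s
ratio = min(1, 2*sqrt(1.97e-09*5248800/(pi*0.1156)))
= 0.337473
M(t) = 1.1 * 0.337473 = 0.371%

0.371


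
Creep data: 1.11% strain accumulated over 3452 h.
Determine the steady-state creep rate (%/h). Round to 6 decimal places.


Rate = 1.11 / 3452 = 0.000322 %/h

0.000322


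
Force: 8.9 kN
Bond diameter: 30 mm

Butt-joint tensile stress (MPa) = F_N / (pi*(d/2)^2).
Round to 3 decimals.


F_N = 8.9 * 1000 = 8900.0 N
A = pi*(15.0)^2 = 706.8583 mm^2
stress = 8900.0 / 706.8583 = 12.591 MPa

12.591


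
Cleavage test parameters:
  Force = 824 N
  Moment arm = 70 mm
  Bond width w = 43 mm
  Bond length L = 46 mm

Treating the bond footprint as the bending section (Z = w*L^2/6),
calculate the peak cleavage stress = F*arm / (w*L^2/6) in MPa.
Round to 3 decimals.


M = 824 * 70 = 57680 N*mm
Z = 43 * 46^2 / 6 = 90988 / 6 mm^3
sigma = M / Z = 6 * 57680 / 90988 = 346080 / 90988
= 3.804 MPa

3.804


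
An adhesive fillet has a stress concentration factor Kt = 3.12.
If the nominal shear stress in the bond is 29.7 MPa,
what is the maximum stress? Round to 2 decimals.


Max stress = 29.7 * 3.12 = 92.66 MPa

92.66


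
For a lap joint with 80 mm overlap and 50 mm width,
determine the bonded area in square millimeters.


Area = 80 * 50 = 4000 mm^2

4000


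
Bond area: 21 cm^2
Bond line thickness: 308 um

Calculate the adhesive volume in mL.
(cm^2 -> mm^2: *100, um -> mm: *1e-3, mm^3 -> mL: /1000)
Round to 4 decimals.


V = 21*100 * 308*1e-3 / 1000
= 0.6468 mL

0.6468


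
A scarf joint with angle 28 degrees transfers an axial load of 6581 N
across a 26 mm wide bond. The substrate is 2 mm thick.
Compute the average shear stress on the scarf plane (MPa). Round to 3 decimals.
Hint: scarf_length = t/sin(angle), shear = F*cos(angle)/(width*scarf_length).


scarf_length = 2 / sin(28 deg) = 4.2601 mm
cos(28 deg) = 0.882948
shear stress = 6581 * 0.882948 / (26 * 4.2601)
= 52.461 MPa

52.461


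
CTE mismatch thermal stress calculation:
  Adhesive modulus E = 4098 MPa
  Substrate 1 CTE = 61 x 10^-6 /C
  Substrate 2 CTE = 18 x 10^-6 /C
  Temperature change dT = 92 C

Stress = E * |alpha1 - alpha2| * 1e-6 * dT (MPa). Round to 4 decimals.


delta_alpha = |61 - 18| = 43 x 10^-6/C
Stress = 4098 * 43e-6 * 92
= 16.2117 MPa

16.2117


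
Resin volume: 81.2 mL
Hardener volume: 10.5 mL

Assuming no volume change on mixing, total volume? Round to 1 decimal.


V_total = 81.2 + 10.5 = 91.7 mL

91.7


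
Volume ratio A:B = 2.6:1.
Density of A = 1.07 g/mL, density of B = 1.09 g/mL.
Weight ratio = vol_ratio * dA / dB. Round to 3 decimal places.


Wt ratio = 2.6 * 1.07 / 1.09
= 2.552

2.552


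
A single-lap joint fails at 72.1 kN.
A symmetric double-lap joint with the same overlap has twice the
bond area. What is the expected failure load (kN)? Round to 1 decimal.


Double-lap load = 2 * 72.1 = 144.2 kN

144.2


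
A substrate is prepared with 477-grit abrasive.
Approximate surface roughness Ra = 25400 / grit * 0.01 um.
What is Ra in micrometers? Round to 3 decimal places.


Ra = 25400 / 477 * 0.01 = 0.532 um

0.532


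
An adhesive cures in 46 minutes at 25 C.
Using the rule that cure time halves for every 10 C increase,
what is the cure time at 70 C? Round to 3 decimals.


Factor = 2^((70 - 25) / 10) = 22.6274
Cure time = 46 / 22.6274
= 2.033 minutes

2.033


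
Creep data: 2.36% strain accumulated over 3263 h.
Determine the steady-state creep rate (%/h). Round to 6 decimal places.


Rate = 2.36 / 3263 = 0.000723 %/h

0.000723


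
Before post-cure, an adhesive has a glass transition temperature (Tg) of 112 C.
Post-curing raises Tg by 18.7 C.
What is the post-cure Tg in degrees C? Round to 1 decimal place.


Tg_post = Tg_base + delta_Tg
= 112 + 18.7
= 130.7 C

130.7


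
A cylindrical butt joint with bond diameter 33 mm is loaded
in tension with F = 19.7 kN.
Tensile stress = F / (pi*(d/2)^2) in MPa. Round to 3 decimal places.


Area = pi * (33/2)^2 = 855.2986 mm^2
Stress = 19.7*1000 / 855.2986
= 23.033 MPa

23.033


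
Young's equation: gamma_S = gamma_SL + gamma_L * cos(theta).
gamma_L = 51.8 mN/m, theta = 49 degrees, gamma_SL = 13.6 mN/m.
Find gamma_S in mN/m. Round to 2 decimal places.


cos(49 deg) = 0.656059
gamma_S = 13.6 + 51.8 * 0.656059
= 47.58 mN/m

47.58


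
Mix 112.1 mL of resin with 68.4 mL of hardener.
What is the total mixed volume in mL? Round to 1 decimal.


Total = 112.1 + 68.4 = 180.5 mL

180.5


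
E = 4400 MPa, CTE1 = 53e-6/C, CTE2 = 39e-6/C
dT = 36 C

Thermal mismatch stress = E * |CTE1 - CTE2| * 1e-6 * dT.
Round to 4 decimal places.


= 4400 * 14e-6 * 36
= 2.2176 MPa

2.2176


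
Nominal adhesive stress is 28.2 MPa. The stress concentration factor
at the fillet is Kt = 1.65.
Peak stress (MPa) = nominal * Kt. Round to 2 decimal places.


Peak = 28.2 * 1.65 = 46.53 MPa

46.53


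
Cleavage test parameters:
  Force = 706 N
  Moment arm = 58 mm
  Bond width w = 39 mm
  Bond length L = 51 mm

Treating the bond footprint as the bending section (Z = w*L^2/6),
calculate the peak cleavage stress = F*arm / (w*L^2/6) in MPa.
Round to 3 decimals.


M = 706 * 58 = 40948 N*mm
Z = 39 * 51^2 / 6 = 101439 / 6 mm^3
sigma = M / Z = 6 * 40948 / 101439 = 245688 / 101439
= 2.422 MPa

2.422


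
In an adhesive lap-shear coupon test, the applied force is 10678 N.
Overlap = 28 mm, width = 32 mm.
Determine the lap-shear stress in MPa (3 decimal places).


stress = F / (overlap * width)
= 10678 / (28 * 32)
= 11.917 MPa

11.917


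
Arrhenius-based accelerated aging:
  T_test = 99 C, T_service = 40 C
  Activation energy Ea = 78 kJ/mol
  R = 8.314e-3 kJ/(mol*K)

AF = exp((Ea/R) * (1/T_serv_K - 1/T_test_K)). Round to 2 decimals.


T_test_K = 372.15, T_serv_K = 313.15
AF = exp((78/8.314e-3) * (1/313.15 - 1/372.15))
= 115.55

115.55


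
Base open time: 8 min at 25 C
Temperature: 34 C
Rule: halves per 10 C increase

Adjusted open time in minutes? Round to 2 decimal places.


Acceleration = 2^((34-25)/10) = 1.8661
Open time = 8 / 1.8661 = 4.29 min

4.29


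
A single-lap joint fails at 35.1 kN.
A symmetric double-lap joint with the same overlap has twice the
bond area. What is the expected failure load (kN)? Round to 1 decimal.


Double-lap load = 2 * 35.1 = 70.2 kN

70.2


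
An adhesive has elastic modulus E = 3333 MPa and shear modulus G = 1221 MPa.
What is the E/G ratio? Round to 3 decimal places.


E/G = 3333 / 1221 = 2.730

2.730


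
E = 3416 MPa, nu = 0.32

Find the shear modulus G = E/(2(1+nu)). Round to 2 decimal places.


G = 3416 / (2 * 1.32)
= 1293.94 MPa

1293.94


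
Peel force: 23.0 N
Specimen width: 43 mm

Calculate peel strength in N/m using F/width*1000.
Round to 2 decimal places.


Peel strength = 23.0 / 43 * 1000 = 534.88 N/m

534.88


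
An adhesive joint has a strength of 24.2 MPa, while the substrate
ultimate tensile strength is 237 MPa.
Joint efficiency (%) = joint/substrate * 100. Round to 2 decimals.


Efficiency = 24.2 / 237 * 100
= 10.21%

10.21


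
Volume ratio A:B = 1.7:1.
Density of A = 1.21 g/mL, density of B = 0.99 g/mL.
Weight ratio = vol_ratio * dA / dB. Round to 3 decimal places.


Wt ratio = 1.7 * 1.21 / 0.99
= 2.078

2.078


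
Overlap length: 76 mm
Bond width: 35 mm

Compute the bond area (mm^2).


Bond area = 76 * 35 = 2660 mm^2

2660


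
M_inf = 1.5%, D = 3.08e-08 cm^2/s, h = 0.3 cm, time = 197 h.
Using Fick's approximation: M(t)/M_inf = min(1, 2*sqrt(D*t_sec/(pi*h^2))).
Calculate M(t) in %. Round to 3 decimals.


t = 709200 s
ratio = min(1, 2*sqrt(3.08e-08*709200/(pi*0.0900)))
= 0.555896
M(t) = 1.5 * 0.555896 = 0.834%

0.834


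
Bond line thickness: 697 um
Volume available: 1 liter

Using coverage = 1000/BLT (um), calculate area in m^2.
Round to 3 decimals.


1 L = 1e6 mm^3, thickness = 697 um = 0.697 mm
Area = 1e6 / 0.697 mm^2 = (1e6 / 0.697) / 1e6 m^2 = 1000 / 697 m^2
= 1.435 m^2

1.435


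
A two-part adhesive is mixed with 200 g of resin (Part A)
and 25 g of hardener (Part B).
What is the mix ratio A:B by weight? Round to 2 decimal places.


Mix ratio = mass_A / mass_B
= 200 / 25
= 8.00

8.00


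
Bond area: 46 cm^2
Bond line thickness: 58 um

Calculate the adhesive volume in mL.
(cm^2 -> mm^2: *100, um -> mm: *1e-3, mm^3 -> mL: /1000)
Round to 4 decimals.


V = 46*100 * 58*1e-3 / 1000
= 0.2668 mL

0.2668


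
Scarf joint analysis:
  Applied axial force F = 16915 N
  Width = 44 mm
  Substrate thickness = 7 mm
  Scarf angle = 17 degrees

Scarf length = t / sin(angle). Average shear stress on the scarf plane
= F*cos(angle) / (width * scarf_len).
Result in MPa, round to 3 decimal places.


Scarf length = 7 / sin(17 deg) = 23.9421 mm
cos(17 deg) = 0.956305
Shear = 16915 * 0.956305 / (44 * 23.9421)
= 15.355 MPa

15.355


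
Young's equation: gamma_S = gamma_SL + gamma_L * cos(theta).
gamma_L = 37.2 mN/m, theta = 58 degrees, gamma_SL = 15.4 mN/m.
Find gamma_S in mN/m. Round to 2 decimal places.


cos(58 deg) = 0.529919
gamma_S = 15.4 + 37.2 * 0.529919
= 35.11 mN/m

35.11


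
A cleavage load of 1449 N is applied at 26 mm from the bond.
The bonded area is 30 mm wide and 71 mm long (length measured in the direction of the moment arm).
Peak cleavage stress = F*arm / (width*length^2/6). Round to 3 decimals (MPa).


Moment = 1449 * 26 = 37674 N*mm
Section modulus = 30 * 5041 / 6 = 151230 / 6 mm^3
Stress = 37674 / (151230 / 6) = 226044 / 151230
= 1.495 MPa

1.495


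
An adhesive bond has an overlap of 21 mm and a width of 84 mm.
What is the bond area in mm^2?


Bond area = overlap * width
= 21 * 84
= 1764 mm^2

1764


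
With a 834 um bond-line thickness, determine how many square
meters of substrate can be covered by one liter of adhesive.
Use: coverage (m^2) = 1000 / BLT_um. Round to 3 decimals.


Coverage = 1000 / 834 = 1.199 m^2

1.199


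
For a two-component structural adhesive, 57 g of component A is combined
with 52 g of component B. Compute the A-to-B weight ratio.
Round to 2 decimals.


Weight ratio A:B = 57 / 52
= 1.10

1.10


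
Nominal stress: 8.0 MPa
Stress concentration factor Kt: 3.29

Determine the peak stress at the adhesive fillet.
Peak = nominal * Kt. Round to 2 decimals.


Peak stress = 8.0 * 3.29
= 26.32 MPa

26.32


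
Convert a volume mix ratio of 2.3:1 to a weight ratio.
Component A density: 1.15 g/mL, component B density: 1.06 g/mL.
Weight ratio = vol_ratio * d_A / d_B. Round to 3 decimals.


= 2.3 * 1.15 / 1.06 = 2.495

2.495


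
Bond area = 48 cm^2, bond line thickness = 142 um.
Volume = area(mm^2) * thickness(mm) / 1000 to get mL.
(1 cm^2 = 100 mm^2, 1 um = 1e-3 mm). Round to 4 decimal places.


area_mm2 = 48 * 100 = 4800
blt_mm = 142 * 1e-3 = 0.142
vol_mm3 = 4800 * 0.142 = 681.6
vol_mL = 681.6 / 1000 = 0.6816 mL

0.6816


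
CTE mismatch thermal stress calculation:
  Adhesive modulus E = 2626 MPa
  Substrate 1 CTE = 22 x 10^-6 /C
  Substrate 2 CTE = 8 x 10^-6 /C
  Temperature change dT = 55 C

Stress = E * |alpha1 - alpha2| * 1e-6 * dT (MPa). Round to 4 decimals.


delta_alpha = |22 - 8| = 14 x 10^-6/C
Stress = 2626 * 14e-6 * 55
= 2.0220 MPa

2.0220


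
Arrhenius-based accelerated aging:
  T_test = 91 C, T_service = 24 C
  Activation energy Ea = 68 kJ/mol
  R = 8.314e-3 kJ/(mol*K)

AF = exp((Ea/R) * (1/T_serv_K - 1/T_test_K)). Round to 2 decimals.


T_test_K = 364.15, T_serv_K = 297.15
AF = exp((68/8.314e-3) * (1/297.15 - 1/364.15))
= 158.27

158.27


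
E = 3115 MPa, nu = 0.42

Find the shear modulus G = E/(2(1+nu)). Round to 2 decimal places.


G = 3115 / (2 * 1.42)
= 1096.83 MPa

1096.83


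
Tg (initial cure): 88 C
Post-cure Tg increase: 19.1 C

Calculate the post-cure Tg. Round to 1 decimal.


Post-cure Tg = 88 + 19.1 = 107.1 C

107.1


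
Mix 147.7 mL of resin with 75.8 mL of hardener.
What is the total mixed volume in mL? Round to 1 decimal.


Total = 147.7 + 75.8 = 223.5 mL

223.5


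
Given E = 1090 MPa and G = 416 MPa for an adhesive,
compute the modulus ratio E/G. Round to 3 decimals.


E/G ratio = 1090 / 416 = 2.620

2.620


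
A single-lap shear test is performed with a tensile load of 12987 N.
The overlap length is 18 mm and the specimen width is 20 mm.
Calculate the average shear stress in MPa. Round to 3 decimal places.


Shear stress = F / (overlap * width)
= 12987 / (18 * 20)
= 12987 / 360
= 36.075 MPa

36.075


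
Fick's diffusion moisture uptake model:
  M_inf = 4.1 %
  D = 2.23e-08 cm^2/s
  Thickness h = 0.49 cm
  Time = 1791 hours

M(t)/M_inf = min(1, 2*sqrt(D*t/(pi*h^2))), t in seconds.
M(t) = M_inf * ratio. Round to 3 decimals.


t_sec = 1791 * 3600 = 6447600
ratio = 2*sqrt(2.23e-08*6447600/(pi*0.49^2))
= min(1, 0.873193)
= 0.873193
M(t) = 4.1 * 0.873193 = 3.580 %

3.580


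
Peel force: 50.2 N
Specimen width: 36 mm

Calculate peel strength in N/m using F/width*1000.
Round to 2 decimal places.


Peel strength = 50.2 / 36 * 1000 = 1394.44 N/m

1394.44


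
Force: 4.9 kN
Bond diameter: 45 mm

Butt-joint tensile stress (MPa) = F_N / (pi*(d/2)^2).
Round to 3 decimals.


F_N = 4.9 * 1000 = 4900.0 N
A = pi*(22.5)^2 = 1590.4313 mm^2
stress = 4900.0 / 1590.4313 = 3.081 MPa

3.081


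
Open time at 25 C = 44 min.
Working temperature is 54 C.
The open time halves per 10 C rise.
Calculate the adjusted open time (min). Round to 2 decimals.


factor = 2^((54 - 25) / 10) = 7.4643
ot = 44 / 7.4643 = 5.89 min

5.89


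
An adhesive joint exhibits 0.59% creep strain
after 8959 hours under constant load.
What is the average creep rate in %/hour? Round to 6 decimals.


Creep rate = strain / time
= 0.59 / 8959
= 0.000066 %/h

0.000066


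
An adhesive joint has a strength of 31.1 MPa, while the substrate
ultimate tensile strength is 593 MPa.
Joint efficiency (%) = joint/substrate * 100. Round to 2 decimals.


Efficiency = 31.1 / 593 * 100
= 5.24%

5.24


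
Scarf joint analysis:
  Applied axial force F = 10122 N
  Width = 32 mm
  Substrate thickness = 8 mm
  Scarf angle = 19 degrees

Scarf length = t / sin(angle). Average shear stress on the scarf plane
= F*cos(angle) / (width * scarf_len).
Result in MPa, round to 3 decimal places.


Scarf length = 8 / sin(19 deg) = 24.5724 mm
cos(19 deg) = 0.945519
Shear = 10122 * 0.945519 / (32 * 24.5724)
= 12.171 MPa

12.171


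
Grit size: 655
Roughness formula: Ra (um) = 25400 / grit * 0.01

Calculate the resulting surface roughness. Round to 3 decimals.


Ra = 25400 / 655 * 0.01
= 0.388 um

0.388


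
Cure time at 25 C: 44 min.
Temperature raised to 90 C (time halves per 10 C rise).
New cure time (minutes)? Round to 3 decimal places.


Acceleration factor = 2^(65/10) = 90.5097
New time = 44 / 90.5097 = 0.486 min

0.486


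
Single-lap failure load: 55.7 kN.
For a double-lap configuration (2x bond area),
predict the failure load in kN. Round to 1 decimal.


Failure load = 55.7 * 2 = 111.4 kN

111.4


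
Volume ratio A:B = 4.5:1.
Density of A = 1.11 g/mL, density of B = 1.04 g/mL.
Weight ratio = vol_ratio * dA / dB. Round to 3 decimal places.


Wt ratio = 4.5 * 1.11 / 1.04
= 4.803

4.803


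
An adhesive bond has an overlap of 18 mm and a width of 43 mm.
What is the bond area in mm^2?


Bond area = overlap * width
= 18 * 43
= 774 mm^2

774


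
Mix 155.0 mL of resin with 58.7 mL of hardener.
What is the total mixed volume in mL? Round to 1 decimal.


Total = 155.0 + 58.7 = 213.7 mL

213.7


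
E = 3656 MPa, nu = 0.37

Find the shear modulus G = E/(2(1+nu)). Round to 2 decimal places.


G = 3656 / (2 * 1.37)
= 1334.31 MPa

1334.31


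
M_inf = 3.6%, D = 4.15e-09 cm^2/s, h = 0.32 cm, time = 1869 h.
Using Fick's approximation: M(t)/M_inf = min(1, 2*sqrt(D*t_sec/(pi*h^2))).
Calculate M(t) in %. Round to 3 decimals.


t = 6728400 s
ratio = min(1, 2*sqrt(4.15e-09*6728400/(pi*0.1024)))
= 0.589230
M(t) = 3.6 * 0.589230 = 2.121%

2.121


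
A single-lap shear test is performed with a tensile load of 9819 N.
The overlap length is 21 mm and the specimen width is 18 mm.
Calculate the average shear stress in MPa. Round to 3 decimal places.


Shear stress = F / (overlap * width)
= 9819 / (21 * 18)
= 9819 / 378
= 25.976 MPa

25.976


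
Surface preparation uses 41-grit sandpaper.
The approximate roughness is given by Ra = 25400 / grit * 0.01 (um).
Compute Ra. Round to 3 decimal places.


Ra = 25400 / 41 * 0.01
= 254 / 41
= 6.195 um

6.195


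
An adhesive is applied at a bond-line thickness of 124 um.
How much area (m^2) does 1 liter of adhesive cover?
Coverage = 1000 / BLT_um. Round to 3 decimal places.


Coverage = 1000 / 124 = 8.065 m^2

8.065


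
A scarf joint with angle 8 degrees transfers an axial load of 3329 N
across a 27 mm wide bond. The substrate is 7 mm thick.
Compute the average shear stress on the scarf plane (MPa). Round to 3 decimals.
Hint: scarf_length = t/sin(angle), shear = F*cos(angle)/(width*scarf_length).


scarf_length = 7 / sin(8 deg) = 50.2971 mm
cos(8 deg) = 0.990268
shear stress = 3329 * 0.990268 / (27 * 50.2971)
= 2.428 MPa

2.428


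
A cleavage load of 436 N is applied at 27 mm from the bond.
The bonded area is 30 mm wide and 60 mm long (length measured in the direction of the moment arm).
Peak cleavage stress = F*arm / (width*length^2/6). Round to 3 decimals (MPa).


Moment = 436 * 27 = 11772 N*mm
Section modulus = 30 * 3600 / 6 = 108000 / 6 mm^3
Stress = 11772 / (108000 / 6) = 70632 / 108000
= 0.654 MPa

0.654


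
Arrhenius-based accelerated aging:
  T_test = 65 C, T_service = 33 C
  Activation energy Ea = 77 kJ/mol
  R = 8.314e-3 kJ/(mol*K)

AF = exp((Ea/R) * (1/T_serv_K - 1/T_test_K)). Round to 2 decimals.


T_test_K = 338.15, T_serv_K = 306.15
AF = exp((77/8.314e-3) * (1/306.15 - 1/338.15))
= 17.51

17.51


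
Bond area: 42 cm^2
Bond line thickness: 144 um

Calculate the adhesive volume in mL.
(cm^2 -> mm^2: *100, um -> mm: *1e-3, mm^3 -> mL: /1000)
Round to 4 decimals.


V = 42*100 * 144*1e-3 / 1000
= 0.6048 mL

0.6048


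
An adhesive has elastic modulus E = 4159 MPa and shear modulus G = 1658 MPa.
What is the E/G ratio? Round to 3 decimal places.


E/G = 4159 / 1658 = 2.508

2.508


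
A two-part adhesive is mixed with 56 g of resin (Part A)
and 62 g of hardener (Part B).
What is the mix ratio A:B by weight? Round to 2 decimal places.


Mix ratio = mass_A / mass_B
= 56 / 62
= 0.90

0.90


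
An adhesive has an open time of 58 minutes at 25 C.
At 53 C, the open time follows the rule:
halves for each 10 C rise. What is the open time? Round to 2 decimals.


Factor = 2^((53-25)/10) = 6.9644
Open time = 58 / 6.9644 = 8.33 min

8.33


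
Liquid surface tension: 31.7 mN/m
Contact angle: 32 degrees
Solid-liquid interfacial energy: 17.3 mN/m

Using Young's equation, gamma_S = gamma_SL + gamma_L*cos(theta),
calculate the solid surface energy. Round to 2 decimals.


gamma_S = 17.3 + 31.7 * cos(32)
= 44.18 mN/m

44.18


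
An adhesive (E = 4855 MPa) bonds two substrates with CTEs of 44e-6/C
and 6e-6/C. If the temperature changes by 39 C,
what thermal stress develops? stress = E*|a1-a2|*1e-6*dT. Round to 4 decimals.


Stress = 4855 * |44 - 6| * 1e-6 * 39
= 7.1951 MPa

7.1951


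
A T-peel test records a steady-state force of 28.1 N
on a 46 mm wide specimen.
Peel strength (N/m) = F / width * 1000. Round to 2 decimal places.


Peel strength = 28.1 / 46 * 1000
= 610.87 N/m

610.87


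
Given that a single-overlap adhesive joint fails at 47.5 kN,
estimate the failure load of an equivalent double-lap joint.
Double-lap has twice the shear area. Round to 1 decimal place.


Double-lap factor = 2
Expected load = 47.5 * 2 = 95.0 kN

95.0


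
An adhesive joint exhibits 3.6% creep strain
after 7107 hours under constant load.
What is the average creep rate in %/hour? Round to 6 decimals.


Creep rate = strain / time
= 3.6 / 7107
= 0.000507 %/h

0.000507


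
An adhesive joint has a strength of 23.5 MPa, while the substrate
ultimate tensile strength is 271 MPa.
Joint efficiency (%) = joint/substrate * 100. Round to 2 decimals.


Efficiency = 23.5 / 271 * 100
= 8.67%

8.67


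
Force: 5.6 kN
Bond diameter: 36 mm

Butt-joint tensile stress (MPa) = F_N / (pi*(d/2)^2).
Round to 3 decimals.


F_N = 5.6 * 1000 = 5600.0 N
A = pi*(18.0)^2 = 1017.8760 mm^2
stress = 5600.0 / 1017.8760 = 5.502 MPa

5.502


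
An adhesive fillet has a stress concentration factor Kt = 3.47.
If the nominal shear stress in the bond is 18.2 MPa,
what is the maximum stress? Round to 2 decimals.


Max stress = 18.2 * 3.47 = 63.15 MPa

63.15


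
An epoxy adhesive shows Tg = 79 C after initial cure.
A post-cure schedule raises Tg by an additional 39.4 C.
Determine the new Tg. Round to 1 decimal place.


New Tg = 79 + 39.4
= 118.4 C

118.4


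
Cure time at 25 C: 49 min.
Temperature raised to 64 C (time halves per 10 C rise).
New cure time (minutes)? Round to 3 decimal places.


Acceleration factor = 2^(39/10) = 14.9285
New time = 49 / 14.9285 = 3.282 min

3.282


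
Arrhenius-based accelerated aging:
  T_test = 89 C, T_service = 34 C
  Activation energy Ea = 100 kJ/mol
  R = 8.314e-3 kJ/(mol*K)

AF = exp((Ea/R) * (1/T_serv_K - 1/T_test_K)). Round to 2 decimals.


T_test_K = 362.15, T_serv_K = 307.15
AF = exp((100/8.314e-3) * (1/307.15 - 1/362.15))
= 382.69

382.69


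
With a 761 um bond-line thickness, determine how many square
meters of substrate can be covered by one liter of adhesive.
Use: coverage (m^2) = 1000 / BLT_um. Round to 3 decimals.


Coverage = 1000 / 761 = 1.314 m^2

1.314


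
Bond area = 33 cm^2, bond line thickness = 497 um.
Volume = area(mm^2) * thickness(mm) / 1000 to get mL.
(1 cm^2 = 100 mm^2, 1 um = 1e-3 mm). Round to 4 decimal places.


area_mm2 = 33 * 100 = 3300
blt_mm = 497 * 1e-3 = 0.497
vol_mm3 = 3300 * 0.497 = 1640.1
vol_mL = 1640.1 / 1000 = 1.6401 mL

1.6401


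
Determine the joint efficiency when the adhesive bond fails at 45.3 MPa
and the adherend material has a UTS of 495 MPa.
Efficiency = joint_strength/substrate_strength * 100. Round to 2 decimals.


Joint efficiency = 45.3 / 495 * 100
= 9.15%

9.15


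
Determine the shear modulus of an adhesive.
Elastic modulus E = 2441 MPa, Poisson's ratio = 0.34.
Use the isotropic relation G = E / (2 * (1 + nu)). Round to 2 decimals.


G = 2441 / (2*(1+0.34)) = 2441 / 2.68
= 910.82 MPa

910.82


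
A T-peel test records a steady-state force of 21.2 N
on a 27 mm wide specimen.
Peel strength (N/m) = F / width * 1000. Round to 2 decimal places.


Peel strength = 21.2 / 27 * 1000
= 785.19 N/m

785.19


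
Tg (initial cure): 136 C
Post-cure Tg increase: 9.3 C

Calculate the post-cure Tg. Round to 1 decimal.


Post-cure Tg = 136 + 9.3 = 145.3 C

145.3


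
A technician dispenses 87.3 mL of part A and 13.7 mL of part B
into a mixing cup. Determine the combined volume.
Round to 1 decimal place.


Combined volume = 87.3 + 13.7
= 101.0 mL

101.0


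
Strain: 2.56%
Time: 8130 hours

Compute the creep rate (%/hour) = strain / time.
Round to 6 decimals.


Creep rate = 2.56 / 8130
= 0.000315 %/h

0.000315


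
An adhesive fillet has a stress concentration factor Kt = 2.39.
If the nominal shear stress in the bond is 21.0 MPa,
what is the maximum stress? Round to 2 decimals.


Max stress = 21.0 * 2.39 = 50.19 MPa

50.19


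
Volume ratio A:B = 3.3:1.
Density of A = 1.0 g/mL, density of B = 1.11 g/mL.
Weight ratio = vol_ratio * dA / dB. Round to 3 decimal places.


Wt ratio = 3.3 * 1.0 / 1.11
= 2.973

2.973


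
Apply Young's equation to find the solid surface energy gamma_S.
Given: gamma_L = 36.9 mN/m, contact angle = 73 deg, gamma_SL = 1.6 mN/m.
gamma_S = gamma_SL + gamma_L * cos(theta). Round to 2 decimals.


theta_rad = 73 * pi/180 = 1.274090
gamma_S = 1.6 + 36.9 * cos(1.274090)
= 12.39 mN/m

12.39


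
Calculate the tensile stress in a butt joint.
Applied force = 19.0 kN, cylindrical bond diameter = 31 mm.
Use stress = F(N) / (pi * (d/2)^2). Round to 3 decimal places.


A = pi * 15.5^2 = 754.7676 mm^2
sigma = 19000.0 / 754.7676 = 25.173 MPa

25.173


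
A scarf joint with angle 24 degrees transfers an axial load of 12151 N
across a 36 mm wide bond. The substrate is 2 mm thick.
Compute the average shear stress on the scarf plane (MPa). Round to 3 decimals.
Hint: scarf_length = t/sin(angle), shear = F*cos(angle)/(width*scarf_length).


scarf_length = 2 / sin(24 deg) = 4.9172 mm
cos(24 deg) = 0.913545
shear stress = 12151 * 0.913545 / (36 * 4.9172)
= 62.708 MPa

62.708


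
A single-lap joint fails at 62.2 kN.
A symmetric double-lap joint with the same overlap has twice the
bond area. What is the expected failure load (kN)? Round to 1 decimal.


Double-lap load = 2 * 62.2 = 124.4 kN

124.4


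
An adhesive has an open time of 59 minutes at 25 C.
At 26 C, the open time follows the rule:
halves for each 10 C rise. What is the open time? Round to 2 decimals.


Factor = 2^((26-25)/10) = 1.0718
Open time = 59 / 1.0718 = 55.05 min

55.05


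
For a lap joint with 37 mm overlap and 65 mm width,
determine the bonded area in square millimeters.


Area = 37 * 65 = 2405 mm^2

2405


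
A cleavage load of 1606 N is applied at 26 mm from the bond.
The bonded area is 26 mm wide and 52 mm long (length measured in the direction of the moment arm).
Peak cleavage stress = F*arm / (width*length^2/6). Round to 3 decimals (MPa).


Moment = 1606 * 26 = 41756 N*mm
Section modulus = 26 * 2704 / 6 = 70304 / 6 mm^3
Stress = 41756 / (70304 / 6) = 250536 / 70304
= 3.564 MPa

3.564


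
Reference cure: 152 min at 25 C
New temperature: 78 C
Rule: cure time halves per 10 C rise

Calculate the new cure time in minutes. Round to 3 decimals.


factor = 2^((78-25)/10) = 39.3966
t_new = 152 / 39.3966 = 3.858 min

3.858


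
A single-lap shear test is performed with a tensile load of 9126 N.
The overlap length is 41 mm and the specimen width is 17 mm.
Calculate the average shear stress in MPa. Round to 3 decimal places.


Shear stress = F / (overlap * width)
= 9126 / (41 * 17)
= 9126 / 697
= 13.093 MPa

13.093


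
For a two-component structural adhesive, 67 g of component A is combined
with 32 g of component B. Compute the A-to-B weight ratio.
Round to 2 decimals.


Weight ratio A:B = 67 / 32
= 2.09

2.09


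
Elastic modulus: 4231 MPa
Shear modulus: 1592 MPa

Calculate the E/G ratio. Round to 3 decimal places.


E / G = 4231 / 1592 = 2.658

2.658


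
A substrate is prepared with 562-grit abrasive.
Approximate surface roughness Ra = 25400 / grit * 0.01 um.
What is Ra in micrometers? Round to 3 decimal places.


Ra = 25400 / 562 * 0.01 = 0.452 um

0.452


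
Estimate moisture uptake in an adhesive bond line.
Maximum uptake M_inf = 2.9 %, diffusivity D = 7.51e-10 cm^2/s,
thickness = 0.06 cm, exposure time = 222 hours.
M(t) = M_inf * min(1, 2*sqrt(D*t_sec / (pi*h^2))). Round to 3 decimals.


Convert time: 222 h = 799200 s
ratio = min(1, 2*sqrt(7.51e-10*799200/(pi*0.06^2)))
= 0.460735
M(t) = 2.9 * 0.460735 = 1.336%

1.336


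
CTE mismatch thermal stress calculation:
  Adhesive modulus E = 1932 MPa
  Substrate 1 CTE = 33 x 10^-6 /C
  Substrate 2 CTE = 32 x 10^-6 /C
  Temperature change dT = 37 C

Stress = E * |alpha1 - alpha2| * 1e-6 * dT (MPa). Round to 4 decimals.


delta_alpha = |33 - 32| = 1 x 10^-6/C
Stress = 1932 * 1e-6 * 37
= 0.0715 MPa

0.0715


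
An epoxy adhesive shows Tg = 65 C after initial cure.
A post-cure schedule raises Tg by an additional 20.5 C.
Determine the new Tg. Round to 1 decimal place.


New Tg = 65 + 20.5
= 85.5 C

85.5


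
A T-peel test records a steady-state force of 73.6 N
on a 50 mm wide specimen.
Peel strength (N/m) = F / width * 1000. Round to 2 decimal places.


Peel strength = 73.6 / 50 * 1000
= 1472.00 N/m

1472.00


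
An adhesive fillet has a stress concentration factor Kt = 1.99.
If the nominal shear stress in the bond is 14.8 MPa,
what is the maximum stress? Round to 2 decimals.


Max stress = 14.8 * 1.99 = 29.45 MPa

29.45


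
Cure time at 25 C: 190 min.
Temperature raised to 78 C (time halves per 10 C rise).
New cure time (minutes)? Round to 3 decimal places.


Acceleration factor = 2^(53/10) = 39.3966
New time = 190 / 39.3966 = 4.823 min

4.823


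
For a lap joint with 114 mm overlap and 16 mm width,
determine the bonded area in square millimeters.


Area = 114 * 16 = 1824 mm^2

1824


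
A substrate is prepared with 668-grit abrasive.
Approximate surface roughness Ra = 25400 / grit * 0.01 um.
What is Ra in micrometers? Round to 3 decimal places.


Ra = 25400 / 668 * 0.01 = 0.380 um

0.380


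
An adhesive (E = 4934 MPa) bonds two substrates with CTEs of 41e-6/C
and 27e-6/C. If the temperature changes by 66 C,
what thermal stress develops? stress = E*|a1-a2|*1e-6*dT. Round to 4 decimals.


Stress = 4934 * |41 - 27| * 1e-6 * 66
= 4.5590 MPa

4.5590


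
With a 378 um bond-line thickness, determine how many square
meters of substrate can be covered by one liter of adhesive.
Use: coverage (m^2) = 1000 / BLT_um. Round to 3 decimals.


Coverage = 1000 / 378 = 2.646 m^2

2.646


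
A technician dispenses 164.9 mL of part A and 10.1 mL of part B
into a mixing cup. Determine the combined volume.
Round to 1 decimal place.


Combined volume = 164.9 + 10.1
= 175.0 mL

175.0


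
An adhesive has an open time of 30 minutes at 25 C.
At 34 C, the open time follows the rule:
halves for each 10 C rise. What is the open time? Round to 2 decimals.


Factor = 2^((34-25)/10) = 1.8661
Open time = 30 / 1.8661 = 16.08 min

16.08


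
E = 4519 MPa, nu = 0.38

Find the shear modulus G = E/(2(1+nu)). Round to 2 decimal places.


G = 4519 / (2 * 1.38)
= 1637.32 MPa

1637.32


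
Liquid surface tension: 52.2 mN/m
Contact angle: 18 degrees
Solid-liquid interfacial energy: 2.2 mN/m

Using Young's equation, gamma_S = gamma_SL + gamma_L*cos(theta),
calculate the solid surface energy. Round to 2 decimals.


gamma_S = 2.2 + 52.2 * cos(18)
= 51.85 mN/m

51.85


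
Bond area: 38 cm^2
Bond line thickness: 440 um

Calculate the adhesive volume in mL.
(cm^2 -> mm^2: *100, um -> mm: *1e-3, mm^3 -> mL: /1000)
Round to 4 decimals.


V = 38*100 * 440*1e-3 / 1000
= 1.6720 mL

1.6720


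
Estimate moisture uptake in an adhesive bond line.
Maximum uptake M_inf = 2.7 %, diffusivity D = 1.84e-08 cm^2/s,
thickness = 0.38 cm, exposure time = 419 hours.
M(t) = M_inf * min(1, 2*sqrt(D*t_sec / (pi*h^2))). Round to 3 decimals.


Convert time: 419 h = 1508400 s
ratio = min(1, 2*sqrt(1.84e-08*1508400/(pi*0.38^2)))
= 0.494696
M(t) = 2.7 * 0.494696 = 1.336%

1.336


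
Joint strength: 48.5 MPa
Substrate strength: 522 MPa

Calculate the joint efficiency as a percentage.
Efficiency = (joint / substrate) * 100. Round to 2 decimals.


Efficiency = (48.5 / 522) * 100 = 9.29%

9.29


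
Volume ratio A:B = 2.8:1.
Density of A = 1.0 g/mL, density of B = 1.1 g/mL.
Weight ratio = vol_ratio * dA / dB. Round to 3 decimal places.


Wt ratio = 2.8 * 1.0 / 1.1
= 2.545

2.545


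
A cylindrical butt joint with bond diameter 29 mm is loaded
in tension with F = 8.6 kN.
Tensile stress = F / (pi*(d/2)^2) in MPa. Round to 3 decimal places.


Area = pi * (29/2)^2 = 660.5199 mm^2
Stress = 8.6*1000 / 660.5199
= 13.020 MPa

13.020


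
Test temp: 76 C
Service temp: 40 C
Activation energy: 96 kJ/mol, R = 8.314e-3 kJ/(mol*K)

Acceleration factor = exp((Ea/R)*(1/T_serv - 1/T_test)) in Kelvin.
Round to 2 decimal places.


AF = exp((96/0.008314)*(1/313.15 - 1/349.15))
= 44.79

44.79


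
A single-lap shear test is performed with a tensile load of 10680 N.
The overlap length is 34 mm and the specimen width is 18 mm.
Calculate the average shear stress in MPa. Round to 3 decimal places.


Shear stress = F / (overlap * width)
= 10680 / (34 * 18)
= 10680 / 612
= 17.451 MPa

17.451


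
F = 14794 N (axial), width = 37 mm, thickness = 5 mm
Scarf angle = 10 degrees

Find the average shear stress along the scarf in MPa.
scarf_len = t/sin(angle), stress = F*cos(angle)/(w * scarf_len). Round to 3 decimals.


scarf_len = 5/sin(10 deg) = 28.7939
cos(10 deg) = 0.984808
stress = 14794*0.984808/(37*28.7939) = 13.675 MPa

13.675


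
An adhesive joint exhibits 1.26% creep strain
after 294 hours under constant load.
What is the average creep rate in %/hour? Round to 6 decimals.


Creep rate = strain / time
= 1.26 / 294
= 0.004286 %/h

0.004286


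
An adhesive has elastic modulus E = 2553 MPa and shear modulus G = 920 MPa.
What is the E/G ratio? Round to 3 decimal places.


E/G = 2553 / 920 = 2.775

2.775


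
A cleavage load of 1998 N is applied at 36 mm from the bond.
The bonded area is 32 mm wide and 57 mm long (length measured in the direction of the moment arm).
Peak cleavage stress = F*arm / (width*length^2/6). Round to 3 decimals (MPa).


Moment = 1998 * 36 = 71928 N*mm
Section modulus = 32 * 3249 / 6 = 103968 / 6 mm^3
Stress = 71928 / (103968 / 6) = 431568 / 103968
= 4.151 MPa

4.151


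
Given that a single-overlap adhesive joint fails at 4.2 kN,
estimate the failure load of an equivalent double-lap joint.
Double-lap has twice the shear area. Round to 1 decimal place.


Double-lap factor = 2
Expected load = 4.2 * 2 = 8.4 kN

8.4


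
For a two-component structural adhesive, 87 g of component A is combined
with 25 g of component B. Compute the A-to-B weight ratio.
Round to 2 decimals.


Weight ratio A:B = 87 / 25
= 3.48

3.48


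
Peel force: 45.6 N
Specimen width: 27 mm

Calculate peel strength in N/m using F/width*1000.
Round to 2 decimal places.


Peel strength = 45.6 / 27 * 1000 = 1688.89 N/m

1688.89


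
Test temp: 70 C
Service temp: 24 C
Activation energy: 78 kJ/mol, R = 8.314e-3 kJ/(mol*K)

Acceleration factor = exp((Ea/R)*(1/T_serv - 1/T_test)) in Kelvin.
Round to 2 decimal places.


AF = exp((78/0.008314)*(1/297.15 - 1/343.15))
= 68.88

68.88


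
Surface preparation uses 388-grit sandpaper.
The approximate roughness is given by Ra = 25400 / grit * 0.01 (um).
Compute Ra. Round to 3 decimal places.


Ra = 25400 / 388 * 0.01
= 254 / 388
= 0.655 um

0.655


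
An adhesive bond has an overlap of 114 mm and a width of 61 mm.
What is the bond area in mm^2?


Bond area = overlap * width
= 114 * 61
= 6954 mm^2

6954


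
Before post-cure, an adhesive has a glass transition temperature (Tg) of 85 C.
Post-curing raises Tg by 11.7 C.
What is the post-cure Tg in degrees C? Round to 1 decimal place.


Tg_post = Tg_base + delta_Tg
= 85 + 11.7
= 96.7 C

96.7


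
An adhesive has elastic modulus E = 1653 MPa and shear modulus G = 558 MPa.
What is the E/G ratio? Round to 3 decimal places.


E/G = 1653 / 558 = 2.962

2.962


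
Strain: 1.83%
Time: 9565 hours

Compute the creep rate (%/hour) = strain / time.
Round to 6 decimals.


Creep rate = 1.83 / 9565
= 0.000191 %/h

0.000191


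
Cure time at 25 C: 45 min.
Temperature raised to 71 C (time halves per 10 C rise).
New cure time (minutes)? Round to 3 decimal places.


Acceleration factor = 2^(46/10) = 24.2515
New time = 45 / 24.2515 = 1.856 min

1.856


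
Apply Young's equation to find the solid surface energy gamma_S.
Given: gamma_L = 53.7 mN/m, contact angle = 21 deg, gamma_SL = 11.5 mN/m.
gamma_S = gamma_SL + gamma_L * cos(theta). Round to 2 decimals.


theta_rad = 21 * pi/180 = 0.366519
gamma_S = 11.5 + 53.7 * cos(0.366519)
= 61.63 mN/m

61.63


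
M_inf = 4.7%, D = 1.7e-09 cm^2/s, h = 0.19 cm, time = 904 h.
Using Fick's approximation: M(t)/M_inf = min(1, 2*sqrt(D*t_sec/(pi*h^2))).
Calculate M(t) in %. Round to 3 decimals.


t = 3254400 s
ratio = min(1, 2*sqrt(1.7e-09*3254400/(pi*0.0361)))
= 0.441735
M(t) = 4.7 * 0.441735 = 2.076%

2.076


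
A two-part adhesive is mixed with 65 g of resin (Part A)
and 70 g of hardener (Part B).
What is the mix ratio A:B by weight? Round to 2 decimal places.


Mix ratio = mass_A / mass_B
= 65 / 70
= 0.93

0.93


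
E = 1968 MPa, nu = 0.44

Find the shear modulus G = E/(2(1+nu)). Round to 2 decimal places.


G = 1968 / (2 * 1.44)
= 683.33 MPa

683.33


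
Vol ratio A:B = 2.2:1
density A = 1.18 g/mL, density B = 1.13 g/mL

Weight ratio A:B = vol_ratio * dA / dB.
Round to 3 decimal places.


Weight ratio = 2.2 * 1.18 / 1.13
= 2.297

2.297


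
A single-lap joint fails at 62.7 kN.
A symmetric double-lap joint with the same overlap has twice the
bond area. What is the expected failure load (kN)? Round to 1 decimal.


Double-lap load = 2 * 62.7 = 125.4 kN

125.4


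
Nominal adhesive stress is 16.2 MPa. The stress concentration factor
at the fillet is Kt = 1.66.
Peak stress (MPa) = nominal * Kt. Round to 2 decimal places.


Peak = 16.2 * 1.66 = 26.89 MPa

26.89


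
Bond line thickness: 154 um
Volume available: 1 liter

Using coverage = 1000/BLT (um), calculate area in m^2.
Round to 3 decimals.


1 L = 1e6 mm^3, thickness = 154 um = 0.154 mm
Area = 1e6 / 0.154 mm^2 = (1e6 / 0.154) / 1e6 m^2 = 1000 / 154 m^2
= 6.494 m^2

6.494


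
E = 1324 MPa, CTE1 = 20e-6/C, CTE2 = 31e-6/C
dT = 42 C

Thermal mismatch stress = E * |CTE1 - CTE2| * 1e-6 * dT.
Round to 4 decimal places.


= 1324 * 11e-6 * 42
= 0.6117 MPa

0.6117


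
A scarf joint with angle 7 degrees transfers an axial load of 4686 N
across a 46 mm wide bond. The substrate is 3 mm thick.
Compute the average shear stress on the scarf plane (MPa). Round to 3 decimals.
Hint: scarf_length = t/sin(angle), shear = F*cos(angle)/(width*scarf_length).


scarf_length = 3 / sin(7 deg) = 24.6165 mm
cos(7 deg) = 0.992546
shear stress = 4686 * 0.992546 / (46 * 24.6165)
= 4.107 MPa

4.107


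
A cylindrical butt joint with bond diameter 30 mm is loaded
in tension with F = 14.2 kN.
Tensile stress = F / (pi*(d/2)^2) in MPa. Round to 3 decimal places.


Area = pi * (30/2)^2 = 706.8583 mm^2
Stress = 14.2*1000 / 706.8583
= 20.089 MPa

20.089


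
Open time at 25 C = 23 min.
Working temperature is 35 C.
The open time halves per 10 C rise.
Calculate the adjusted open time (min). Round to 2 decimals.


factor = 2^((35 - 25) / 10) = 2.0000
ot = 23 / 2.0000 = 11.50 min

11.50


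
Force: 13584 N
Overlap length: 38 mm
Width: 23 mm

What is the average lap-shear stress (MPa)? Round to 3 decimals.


Average shear stress = F / (overlap * width)
= 13584 / (38 * 23)
= 15.542 MPa

15.542
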